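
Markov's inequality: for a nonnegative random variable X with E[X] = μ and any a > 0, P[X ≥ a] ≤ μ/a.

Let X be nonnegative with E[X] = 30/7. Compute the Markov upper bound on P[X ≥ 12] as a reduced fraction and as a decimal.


μ = E[X] = 30/7, a = 12.
Markov: P[X ≥ 12] ≤ μ/a = (30/7)/12 = 5/14.
Numerically: ≈ 0.357.
(Since a = 12 > μ = 4.286, the bound 5/14 is < 1 and informative.)

P[X ≥ 12] ≤ 5/14 ≈ 0.357.


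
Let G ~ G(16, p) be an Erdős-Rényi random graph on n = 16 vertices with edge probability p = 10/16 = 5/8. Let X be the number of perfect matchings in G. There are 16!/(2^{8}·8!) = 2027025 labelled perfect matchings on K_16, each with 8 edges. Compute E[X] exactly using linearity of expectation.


K_16 has 16!/(2^{8}·8!) = 2027025 labelled perfect matchings.
For each such perfect matching H, let X_H = 1 if all 8 edges of H are present in G. Then P[X_H = 1] = p^{8} = (5/8)^{8} = 390625/16777216.
Summing the indicators: E[X] = Σ_H E[X_H] = 2027025 · p^{8} = 2027025 · 390625/16777216 = 791806640625/16777216.
Numerically: E[X] ≈ 4.72e+04.

E[X] = 2027025 · (5/8)^{8} = 791806640625/16777216 ≈ 4.72e+04.


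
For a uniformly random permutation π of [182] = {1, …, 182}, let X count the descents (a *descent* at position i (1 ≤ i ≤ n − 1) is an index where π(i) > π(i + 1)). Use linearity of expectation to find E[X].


Write X = Σ X_I over i = 1, …, 181, with X_I the indicator of one descent.
There are 181 indicators.
For each fixed i, the pair (π(i), π(i+1)) is a uniformly random ordered pair of distinct values from {1, …, 182}; by symmetry P[π(i) > π(i+1)] = 1/2.
By linearity: E[X] = 181 · (1/2) = (182 − 1) · (1/2) = 181/2 ≈ 90.500000.

E[X] = 181/2 = 90.500000.


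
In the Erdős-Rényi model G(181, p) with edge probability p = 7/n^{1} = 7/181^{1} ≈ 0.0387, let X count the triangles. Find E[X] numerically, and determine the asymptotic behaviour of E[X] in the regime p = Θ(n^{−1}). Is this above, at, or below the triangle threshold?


Number of potential triangles: C(181, 3) = 971970.
Each occurs with probability p³ ≈ (0.0387)³ ≈ 5.78440e-05.
By linearity: E[X] = C(181, 3)·p³ ≈ 971970 · 5.78440e-05 ≈ 56.223.
Here α = 1, so p = 7/n is exactly at the triangle threshold p ~ 1/n. Asymptotically E[X] → c³/6 = 7³/6 = 343/6 ≈ 57.167, a bounded constant. In this regime the triangle count is asymptotically Poisson(c³/6).

E[X] ≈ 56.223; in regime p = Θ(1/n^{1}) E[X] stays bounded (at the triangle threshold p ~ 1/n).


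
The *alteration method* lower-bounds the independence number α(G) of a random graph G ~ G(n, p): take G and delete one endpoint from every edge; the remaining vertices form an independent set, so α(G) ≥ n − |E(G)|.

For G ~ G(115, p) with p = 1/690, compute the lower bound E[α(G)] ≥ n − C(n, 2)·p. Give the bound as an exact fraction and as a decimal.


E[|E(G)|] = C(115, 2)·p = 6555 · (1/690) = 19/2.
E[α(G)] ≥ n − E[|E(G)|] = 115 − 19/2 = 211/2.
Numerically: ≈ 105.500000.
(This is only a lower bound; the true E[α(G)] may be larger.)

E[α(G)] ≥ 211/2 ≈ 105.500000.


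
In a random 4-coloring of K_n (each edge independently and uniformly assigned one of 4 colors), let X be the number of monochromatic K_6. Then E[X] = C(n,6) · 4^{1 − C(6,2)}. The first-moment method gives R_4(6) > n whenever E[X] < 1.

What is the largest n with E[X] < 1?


We need C(n, 6) · 4^{1 − 15} < 1, i.e. C(n, 6) < 4^{15 − 1} = 268435456.
Check values of n near the boundary:
  n = 73: C(73, 6) = 170230452; 170230452 < 268435456? YES
  n = 74: C(74, 6) = 185250786; 185250786 < 268435456? YES
  n = 75: C(75, 6) = 201359550; 201359550 < 268435456? YES
  n = 76: C(76, 6) = 218618940; 218618940 < 268435456? YES
  n = 77: C(77, 6) = 237093780; 237093780 < 268435456? YES
  n = 78: C(78, 6) = 256851595; 256851595 < 268435456? YES
  n = 79: C(79, 6) = 277962685; 277962685 < 268435456? NO
  n = 80: C(80, 6) = 300500200; 300500200 < 268435456? NO
  n = 81: C(81, 6) = 324540216; 324540216 < 268435456? NO
The largest n with C(n, 6) < 268435456 is n = 78 (where E[X] = 256851595/268435456 ≈ 0.957). Hence R_4(6) > 78, i.e. R_4(6) ≥ 79.

Largest n = 78; hence R_4(6) > 78.


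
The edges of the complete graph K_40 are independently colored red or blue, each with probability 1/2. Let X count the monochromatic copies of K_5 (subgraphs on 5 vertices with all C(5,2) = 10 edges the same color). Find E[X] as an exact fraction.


Let X = Σ_S X_S over the C(40, 5) = 658008 subsets S of size 5, where X_S = 1 if the K_5 on S is monochromatic.
For a fixed S, the K_5 on S has C(5, 2) = 10 edges. P[all 10 edges red] = (1/2)^10, and likewise for blue, so P[monochromatic] = 2·(1/2)^10 = 2^{1 − 10} = 1/512.
By linearity of expectation: E[X] = C(40, 5) · 2^{1 − 10} = 658008 · 1/512 = 82251/64.
Numerically: E[X] ≈ 1285.17188.

E[X] = C(40,5)·2^(1−C(5,2)) = 82251/64 ≈ 1285.17188.


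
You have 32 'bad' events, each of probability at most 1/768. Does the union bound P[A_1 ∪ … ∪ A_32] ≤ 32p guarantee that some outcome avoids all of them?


Union bound: P[∪_{i=1}^{32} A_i] ≤ Σ_i P[A_i] ≤ 32·p = 32·(1/768) = 1/24.
Numerically: 1/24 ≈ 0.0416667.
Is 1/24 < 1? YES.
Since P[∪ A_i] ≤ 1/24 < 1, the complement has P[∩ A_i^c] ≥ 1 − 1/24 = 23/24 > 0, so some outcome avoids every A_i.

32·p = 1/24 ≈ 0.0416667; existence CERTIFIED by the union bound.


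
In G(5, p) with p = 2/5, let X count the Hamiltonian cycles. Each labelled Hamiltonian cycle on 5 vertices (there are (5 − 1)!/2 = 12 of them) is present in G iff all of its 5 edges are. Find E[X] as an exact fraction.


K_5 has (5 − 1)!/2 = 12 labelled Hamiltonian cycles.
For each such Hamiltonian cycle H, let X_H = 1 if all 5 edges of H are present in G. Then P[X_H = 1] = p^{5} = (2/5)^{5} = 32/3125.
By linearity: E[X] = Σ_H E[X_H] = 12 · p^{5} = 12 · 32/3125 = 384/3125.
Numerically: E[X] ≈ 0.12288.

E[X] = 12 · (2/5)^{5} = 384/3125 ≈ 0.12288.


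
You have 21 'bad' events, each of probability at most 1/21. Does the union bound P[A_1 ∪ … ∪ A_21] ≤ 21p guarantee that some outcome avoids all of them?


Union bound: P[∪_{i=1}^{21} A_i] ≤ Σ_i P[A_i] ≤ 21·p = 21·(1/21) = 1.
Numerically: 1 ≈ 1.000.
Is 1 < 1? NO.
Since the bound 1 is ≥ 1, the union bound is uninformative here; it does NOT by itself certify existence.

21·p = 1 ≈ 1.000; existence NOT certified by the union bound.


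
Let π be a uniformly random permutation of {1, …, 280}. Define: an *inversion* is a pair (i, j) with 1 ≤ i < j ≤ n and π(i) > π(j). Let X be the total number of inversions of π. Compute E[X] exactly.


Write X = Σ X_I over the C(280, 2) = 39060 pairs i < j, with X_I the indicator of one inversion.
There are 39060 indicators.
For each fixed pair i < j, the values π(i) and π(j) are two distinct elements of {1, …, 280} in uniformly random order; by symmetry P[π(i) > π(j)] = 1/2.
By linearity: E[X] = 39060 · (1/2) = C(280, 2) · (1/2) = 39060/2 = 19530 ≈ 19530.000000.

E[X] = 19530 = 19530.000000.


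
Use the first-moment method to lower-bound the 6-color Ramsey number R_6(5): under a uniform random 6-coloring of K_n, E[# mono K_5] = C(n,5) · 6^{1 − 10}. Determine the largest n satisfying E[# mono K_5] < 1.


We need C(n, 5) · 6^{1 − 10} < 1, i.e. C(n, 5) < 6^{10 − 1} = 10077696.
Check values of n near the boundary:
  n = 66: C(66, 5) = 8936928; 8936928 < 10077696? YES
  n = 67: C(67, 5) = 9657648; 9657648 < 10077696? YES
  n = 68: C(68, 5) = 10424128; 10424128 < 10077696? NO
  n = 69: C(69, 5) = 11238513; 11238513 < 10077696? NO
The largest n with C(n, 5) < 10077696 is n = 67 (where E[X] = 67067/69984 ≈ 0.9583190). Hence R_6(5) > 67, i.e. R_6(5) ≥ 68.

Largest n = 67; hence R_6(5) > 67.


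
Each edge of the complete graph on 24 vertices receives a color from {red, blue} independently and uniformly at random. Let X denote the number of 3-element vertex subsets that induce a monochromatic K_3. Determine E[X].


Let X = Σ_S X_S over the C(24, 3) = 2024 subsets S of size 3, where X_S = 1 if the K_3 on S is monochromatic.
For a fixed S, the K_3 on S has C(3, 2) = 3 edges. P[all 3 edges red] = (1/2)^3, and likewise for blue, so P[monochromatic] = 2·(1/2)^3 = 2^{1 − 3} = 1/4.
By linearity: E[X] = C(24, 3) · 2^{1 − 3} = 2024 · 1/4 = 506.
Numerically: E[X] ≈ 506.000.

E[X] = C(24,3)·2^(1−C(3,2)) = 506 ≈ 506.000.


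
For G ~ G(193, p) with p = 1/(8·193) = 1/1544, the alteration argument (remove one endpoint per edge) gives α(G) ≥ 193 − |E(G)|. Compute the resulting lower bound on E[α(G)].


E[|E(G)|] = C(193, 2)·p = 18528 · (1/1544) = 12.
E[α(G)] ≥ n − E[|E(G)|] = 193 − 12 = 181.
Numerically: ≈ 181.00000.
(This is only a lower bound; the true E[α(G)] may be larger.)

E[α(G)] ≥ 181 ≈ 181.00000.


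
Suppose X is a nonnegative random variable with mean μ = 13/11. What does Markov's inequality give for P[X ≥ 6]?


μ = E[X] = 13/11, a = 6.
Markov: P[X ≥ 6] ≤ μ/a = (13/11)/6 = 13/66.
Numerically: ≈ 0.197.
(Since a = 6 > μ = 1.182, the bound 13/66 is < 1 and informative.)

P[X ≥ 6] ≤ 13/66 ≈ 0.197.


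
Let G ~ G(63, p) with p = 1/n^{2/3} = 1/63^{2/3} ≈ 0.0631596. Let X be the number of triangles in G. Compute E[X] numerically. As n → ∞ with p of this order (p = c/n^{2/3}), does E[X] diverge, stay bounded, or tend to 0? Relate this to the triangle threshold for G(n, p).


Number of potential triangles: C(63, 3) = 39711.
Each occurs with probability p³ ≈ (0.0631596)³ ≈ 2.51952633e-04.
By linearity: E[X] = C(63, 3)·p³ ≈ 39711 · 2.51952633e-04 ≈ 10.005291.
Since α = 2/3 < 1, p = c/n^{2/3} ≫ 1/n is above the triangle threshold p ~ 1/n. Asymptotically E[X] ~ (c³/6)·n^{3(1−α)} = (1³/6)·n^{1} → ∞; triangles are abundant w.h.p.

E[X] ≈ 10.005291; in regime p = Θ(1/n^{2/3}) E[X] diverges (above the triangle threshold p ~ 1/n).


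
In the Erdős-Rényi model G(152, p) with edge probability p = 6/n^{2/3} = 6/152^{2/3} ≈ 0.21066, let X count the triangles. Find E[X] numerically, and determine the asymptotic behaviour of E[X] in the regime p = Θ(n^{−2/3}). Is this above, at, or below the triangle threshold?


Number of potential triangles: C(152, 3) = 573800.
Each occurs with probability p³ ≈ (0.21066)³ ≈ 9.3490305e-03.
By linearity: E[X] = C(152, 3)·p³ ≈ 573800 · 9.3490305e-03 ≈ 5364.47368.
Since α = 2/3 < 1, p = c/n^{2/3} ≫ 1/n is above the triangle threshold p ~ 1/n. Asymptotically E[X] ~ (c³/6)·n^{3(1−α)} = (6³/6)·n^{1} → ∞; triangles are abundant w.h.p.

E[X] ≈ 5364.47368; in regime p = Θ(1/n^{2/3}) E[X] diverges (above the triangle threshold p ~ 1/n).


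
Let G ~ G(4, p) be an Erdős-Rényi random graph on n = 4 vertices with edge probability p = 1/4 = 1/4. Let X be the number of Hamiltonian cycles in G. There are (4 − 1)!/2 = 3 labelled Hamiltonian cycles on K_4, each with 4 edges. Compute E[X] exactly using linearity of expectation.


K_4 has (4 − 1)!/2 = 3 labelled Hamiltonian cycles.
For each such Hamiltonian cycle H, let X_H = 1 if all 4 edges of H are present in G. Then P[X_H = 1] = p^{4} = (1/4)^{4} = 1/256.
Summing the indicators: E[X] = Σ_H E[X_H] = 3 · p^{4} = 3 · 1/256 = 3/256.
Numerically: E[X] ≈ 0.011719.

E[X] = 3 · (1/4)^{4} = 3/256 ≈ 0.011719.


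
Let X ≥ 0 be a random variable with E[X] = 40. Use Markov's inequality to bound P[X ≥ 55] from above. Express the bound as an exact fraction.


μ = E[X] = 40, a = 55.
Markov: P[X ≥ 55] ≤ μ/a = (40)/55 = 8/11.
Numerically: ≈ 0.7273.
(Since a = 55 > μ = 40.0000, the bound 8/11 is < 1 and informative.)

P[X ≥ 55] ≤ 8/11 ≈ 0.7273.


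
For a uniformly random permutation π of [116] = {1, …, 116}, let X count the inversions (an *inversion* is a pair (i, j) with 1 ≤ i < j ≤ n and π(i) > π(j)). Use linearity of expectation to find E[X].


Write X = Σ X_I over the C(116, 2) = 6670 pairs i < j, with X_I the indicator of one inversion.
There are 6670 indicators.
For each fixed pair i < j, the values π(i) and π(j) are two distinct elements of {1, …, 116} in uniformly random order; by symmetry P[π(i) > π(j)] = 1/2.
By linearity: E[X] = 6670 · (1/2) = C(116, 2) · (1/2) = 6670/2 = 3335 ≈ 3335.00000.

E[X] = 3335 = 3335.00000.


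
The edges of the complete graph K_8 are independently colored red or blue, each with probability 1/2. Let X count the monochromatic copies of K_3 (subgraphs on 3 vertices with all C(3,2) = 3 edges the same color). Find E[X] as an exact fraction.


Let X = Σ_S X_S over the C(8, 3) = 56 subsets S of size 3, where X_S = 1 if the K_3 on S is monochromatic.
For a fixed S, the K_3 on S has C(3, 2) = 3 edges. P[all 3 edges red] = (1/2)^3, and likewise for blue, so P[monochromatic] = 2·(1/2)^3 = 2^{1 − 3} = 1/4.
Summing: E[X] = C(8, 3) · 2^{1 − 3} = 56 · 1/4 = 14.
Numerically: E[X] ≈ 14.000000.

E[X] = C(8,3)·2^(1−C(3,2)) = 14 ≈ 14.000000.


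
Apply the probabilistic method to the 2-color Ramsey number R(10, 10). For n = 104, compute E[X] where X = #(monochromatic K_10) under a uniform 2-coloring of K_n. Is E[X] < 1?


E[X] = C(104, 10) · 2^{1 − 45} = 26100986351440 · 2^{−44} = 26100986351440/17592186044416.
As a reduced fraction: E[X] = 1631311646965/1099511627776 ≈ 1.483669.
Is E[X] < 1? NO.
Since E[X] ≥ 1, the first-moment bound is inconclusive at n = 104; it does NOT by itself certify R(10, 10) > 104.

E[X] = 1631311646965/1099511627776 ≈ 1.483669; E[X] ≥ 1; first-moment method inconclusive here.


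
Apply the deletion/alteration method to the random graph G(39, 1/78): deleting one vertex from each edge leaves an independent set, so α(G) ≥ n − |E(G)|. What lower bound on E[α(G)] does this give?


E[|E(G)|] = C(39, 2)·p = 741 · (1/78) = 19/2.
E[α(G)] ≥ n − E[|E(G)|] = 39 − 19/2 = 59/2.
Numerically: ≈ 29.5000.
(This is only a lower bound; the true E[α(G)] may be larger.)

E[α(G)] ≥ 59/2 ≈ 29.5000.


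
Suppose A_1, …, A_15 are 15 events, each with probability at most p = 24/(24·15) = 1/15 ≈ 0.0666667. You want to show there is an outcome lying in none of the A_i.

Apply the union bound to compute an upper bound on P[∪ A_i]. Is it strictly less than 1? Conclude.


Union bound: P[∪_{i=1}^{15} A_i] ≤ Σ_i P[A_i] ≤ 15·p = 15·(1/15) = 1.
Numerically: 1 ≈ 1.0000000.
Is 1 < 1? NO.
Since the bound 1 is ≥ 1, the union bound is uninformative here; it does NOT by itself certify existence.

15·p = 1 ≈ 1.0000000; existence NOT certified by the union bound.


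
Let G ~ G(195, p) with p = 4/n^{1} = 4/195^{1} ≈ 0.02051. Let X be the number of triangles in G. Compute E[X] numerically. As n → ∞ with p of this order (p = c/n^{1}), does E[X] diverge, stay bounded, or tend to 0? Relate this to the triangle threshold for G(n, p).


Number of potential triangles: C(195, 3) = 1216865.
Each occurs with probability p³ ≈ (0.02051)³ ≈ 8.631299e-06.
By linearity: E[X] = C(195, 3)·p³ ≈ 1216865 · 8.631299e-06 ≈ 10.5031.
Here α = 1, so p = 4/n is exactly at the triangle threshold p ~ 1/n. Asymptotically E[X] → c³/6 = 4³/6 = 32/3 ≈ 10.6667, a bounded constant. In this regime the triangle count is asymptotically Poisson(c³/6).

E[X] ≈ 10.5031; in regime p = Θ(1/n^{1}) E[X] stays bounded (at the triangle threshold p ~ 1/n).


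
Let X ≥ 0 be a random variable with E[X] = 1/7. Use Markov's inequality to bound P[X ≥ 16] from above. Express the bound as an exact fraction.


μ = E[X] = 1/7, a = 16.
Markov: P[X ≥ 16] ≤ μ/a = (1/7)/16 = 1/112.
Numerically: ≈ 0.00893.
(Since a = 16 > μ = 0.14286, the bound 1/112 is < 1 and informative.)

P[X ≥ 16] ≤ 1/112 ≈ 0.00893.


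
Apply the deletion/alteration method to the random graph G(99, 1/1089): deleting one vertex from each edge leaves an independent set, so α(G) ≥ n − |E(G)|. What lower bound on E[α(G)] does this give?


E[|E(G)|] = C(99, 2)·p = 4851 · (1/1089) = 49/11.
E[α(G)] ≥ n − E[|E(G)|] = 99 − 49/11 = 1040/11.
Numerically: ≈ 94.5455.
(This is only a lower bound; the true E[α(G)] may be larger.)

E[α(G)] ≥ 1040/11 ≈ 94.5455.


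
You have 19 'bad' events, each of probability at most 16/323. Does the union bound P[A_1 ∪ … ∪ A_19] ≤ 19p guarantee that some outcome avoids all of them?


Union bound: P[∪_{i=1}^{19} A_i] ≤ Σ_i P[A_i] ≤ 19·p = 19·(16/323) = 16/17.
Numerically: 16/17 ≈ 0.941.
Is 16/17 < 1? YES.
Since P[∪ A_i] ≤ 16/17 < 1, the complement has P[∩ A_i^c] ≥ 1 − 16/17 = 1/17 > 0, so some outcome avoids every A_i.

19·p = 16/17 ≈ 0.941; existence CERTIFIED by the union bound.


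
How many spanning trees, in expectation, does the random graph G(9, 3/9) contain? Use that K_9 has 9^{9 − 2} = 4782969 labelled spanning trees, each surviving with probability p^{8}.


K_9 has 9^{9 − 2} = 4782969 labelled spanning trees.
For each such spanning tree H, let X_H = 1 if all 8 edges of H are present in G. Then P[X_H = 1] = p^{8} = (1/3)^{8} = 1/6561.
Summing the indicators: E[X] = Σ_H E[X_H] = 4782969 · p^{8} = 4782969 · 1/6561 = 729.
Numerically: E[X] ≈ 729.

E[X] = 4782969 · (1/3)^{8} = 729 ≈ 729.


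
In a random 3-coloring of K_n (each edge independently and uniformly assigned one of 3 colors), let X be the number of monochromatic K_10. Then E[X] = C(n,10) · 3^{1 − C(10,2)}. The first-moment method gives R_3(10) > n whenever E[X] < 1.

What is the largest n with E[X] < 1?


We need C(n, 10) · 3^{1 − 45} < 1, i.e. C(n, 10) < 3^{45 − 1} = 984770902183611232881.
Check values of n near the boundary:
  n = 570: C(570, 10) = 921524823451961408691; 921524823451961408691 < 984770902183611232881? YES
  n = 571: C(571, 10) = 937951290893172842001; 937951290893172842001 < 984770902183611232881? YES
  n = 572: C(572, 10) = 954640815642161682606; 954640815642161682606 < 984770902183611232881? YES
  n = 573: C(573, 10) = 971597135635805762226; 971597135635805762226 < 984770902183611232881? YES
  n = 574: C(574, 10) = 988824035203816502691; 988824035203816502691 < 984770902183611232881? NO
The largest n with C(n, 10) < 984770902183611232881 is n = 573 (where E[X] = 35985079097622435638/36472996377170786403 ≈ 0.987). Hence R_3(10) > 573, i.e. R_3(10) ≥ 574.

Largest n = 573; hence R_3(10) > 573.


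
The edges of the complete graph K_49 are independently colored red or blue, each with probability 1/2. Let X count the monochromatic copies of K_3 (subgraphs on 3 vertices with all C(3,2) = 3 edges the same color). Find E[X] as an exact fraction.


Let X = Σ_S X_S over the C(49, 3) = 18424 subsets S of size 3, where X_S = 1 if the K_3 on S is monochromatic.
For a fixed S, the K_3 on S has C(3, 2) = 3 edges. P[all 3 edges red] = (1/2)^3, and likewise for blue, so P[monochromatic] = 2·(1/2)^3 = 2^{1 − 3} = 1/4.
By linearity: E[X] = C(49, 3) · 2^{1 − 3} = 18424 · 1/4 = 4606.
Numerically: E[X] ≈ 4606.0000.

E[X] = C(49,3)·2^(1−C(3,2)) = 4606 ≈ 4606.0000.


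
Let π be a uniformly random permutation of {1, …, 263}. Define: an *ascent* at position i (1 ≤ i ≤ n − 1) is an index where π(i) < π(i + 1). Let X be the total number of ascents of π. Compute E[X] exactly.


Write X = Σ X_I over i = 1, …, 262, with X_I the indicator of one ascent.
There are 262 indicators.
For each fixed i, the pair (π(i), π(i+1)) is a uniformly random ordered pair of distinct values from {1, …, 263}; by symmetry P[π(i) < π(i+1)] = 1/2.
By linearity: E[X] = 262 · (1/2) = (263 − 1) · (1/2) = 131 ≈ 131.0000.

E[X] = 131 = 131.0000.


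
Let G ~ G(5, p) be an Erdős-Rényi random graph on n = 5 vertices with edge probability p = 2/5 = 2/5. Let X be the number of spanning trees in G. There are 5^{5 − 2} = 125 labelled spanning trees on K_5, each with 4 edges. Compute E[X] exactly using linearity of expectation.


K_5 has 5^{5 − 2} = 125 labelled spanning trees.
For each such spanning tree H, let X_H = 1 if all 4 edges of H are present in G. Then P[X_H = 1] = p^{4} = (2/5)^{4} = 16/625.
Summing the indicators: E[X] = Σ_H E[X_H] = 125 · p^{4} = 125 · 16/625 = 16/5.
Numerically: E[X] ≈ 3.2.

E[X] = 125 · (2/5)^{4} = 16/5 ≈ 3.2.


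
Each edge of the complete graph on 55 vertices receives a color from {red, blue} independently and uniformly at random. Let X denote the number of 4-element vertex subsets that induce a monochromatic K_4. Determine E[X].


Let X = Σ_S X_S over the C(55, 4) = 341055 subsets S of size 4, where X_S = 1 if the K_4 on S is monochromatic.
For a fixed S, the K_4 on S has C(4, 2) = 6 edges. P[all 6 edges red] = (1/2)^6, and likewise for blue, so P[monochromatic] = 2·(1/2)^6 = 2^{1 − 6} = 1/32.
By linearity: E[X] = C(55, 4) · 2^{1 − 6} = 341055 · 1/32 = 341055/32.
Numerically: E[X] ≈ 10657.968750.

E[X] = C(55,4)·2^(1−C(4,2)) = 341055/32 ≈ 10657.968750.


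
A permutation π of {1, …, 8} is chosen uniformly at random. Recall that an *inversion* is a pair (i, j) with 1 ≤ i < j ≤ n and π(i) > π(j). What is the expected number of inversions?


Write X = Σ X_I over the C(8, 2) = 28 pairs i < j, with X_I the indicator of one inversion.
There are 28 indicators.
For each fixed pair i < j, the values π(i) and π(j) are two distinct elements of {1, …, 8} in uniformly random order; by symmetry P[π(i) > π(j)] = 1/2.
By linearity: E[X] = 28 · (1/2) = C(8, 2) · (1/2) = 28/2 = 14 ≈ 14.000000.

E[X] = 14 = 14.000000.


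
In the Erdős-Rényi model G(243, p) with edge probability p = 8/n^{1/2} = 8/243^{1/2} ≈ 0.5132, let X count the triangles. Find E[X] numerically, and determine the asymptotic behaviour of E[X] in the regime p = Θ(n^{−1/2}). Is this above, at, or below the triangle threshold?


Number of potential triangles: C(243, 3) = 2362041.
Each occurs with probability p³ ≈ (0.5132)³ ≈ 1.35163849e-01.
By linearity: E[X] = C(243, 3)·p³ ≈ 2362041 · 1.35163849e-01 ≈ 319262.553123.
Since α = 1/2 < 1, p = c/n^{1/2} ≫ 1/n is above the triangle threshold p ~ 1/n. Asymptotically E[X] ~ (c³/6)·n^{3(1−α)} = (8³/6)·n^{1.5} → ∞; triangles are abundant w.h.p.

E[X] ≈ 319262.553123; in regime p = Θ(1/n^{1/2}) E[X] diverges (above the triangle threshold p ~ 1/n).


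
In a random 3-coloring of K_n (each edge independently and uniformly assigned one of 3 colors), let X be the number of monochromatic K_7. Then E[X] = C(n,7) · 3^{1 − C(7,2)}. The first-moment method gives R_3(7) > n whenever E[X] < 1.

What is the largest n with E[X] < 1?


We need C(n, 7) · 3^{1 − 21} < 1, i.e. C(n, 7) < 3^{21 − 1} = 3486784401.
Check values of n near the boundary:
  n = 77: C(77, 7) = 2404808340; 2404808340 < 3486784401? YES
  n = 78: C(78, 7) = 2641902120; 2641902120 < 3486784401? YES
  n = 79: C(79, 7) = 2898753715; 2898753715 < 3486784401? YES
  n = 80: C(80, 7) = 3176716400; 3176716400 < 3486784401? YES
  n = 81: C(81, 7) = 3477216600; 3477216600 < 3486784401? YES
  n = 82: C(82, 7) = 3801756816; 3801756816 < 3486784401? NO
  n = 83: C(83, 7) = 4151918628; 4151918628 < 3486784401? NO
  n = 84: C(84, 7) = 4529365776; 4529365776 < 3486784401? NO
The largest n with C(n, 7) < 3486784401 is n = 81 (where E[X] = 42928600/43046721 ≈ 0.997256). Hence R_3(7) > 81, i.e. R_3(7) ≥ 82.

Largest n = 81; hence R_3(7) > 81.


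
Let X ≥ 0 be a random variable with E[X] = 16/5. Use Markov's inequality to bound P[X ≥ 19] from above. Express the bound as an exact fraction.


μ = E[X] = 16/5, a = 19.
Markov: P[X ≥ 19] ≤ μ/a = (16/5)/19 = 16/95.
Numerically: ≈ 0.1684.
(Since a = 19 > μ = 3.2000, the bound 16/95 is < 1 and informative.)

P[X ≥ 19] ≤ 16/95 ≈ 0.1684.


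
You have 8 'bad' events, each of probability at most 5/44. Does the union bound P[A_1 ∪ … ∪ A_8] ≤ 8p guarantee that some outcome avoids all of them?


Union bound: P[∪_{i=1}^{8} A_i] ≤ Σ_i P[A_i] ≤ 8·p = 8·(5/44) = 10/11.
Numerically: 10/11 ≈ 0.9091.
Is 10/11 < 1? YES.
Since P[∪ A_i] ≤ 10/11 < 1, the complement has P[∩ A_i^c] ≥ 1 − 10/11 = 1/11 > 0, so some outcome avoids every A_i.

8·p = 10/11 ≈ 0.9091; existence CERTIFIED by the union bound.


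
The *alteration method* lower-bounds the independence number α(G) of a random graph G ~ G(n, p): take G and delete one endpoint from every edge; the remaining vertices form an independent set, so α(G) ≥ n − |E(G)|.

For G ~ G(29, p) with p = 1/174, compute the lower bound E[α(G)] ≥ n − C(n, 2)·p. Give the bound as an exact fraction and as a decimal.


E[|E(G)|] = C(29, 2)·p = 406 · (1/174) = 7/3.
E[α(G)] ≥ n − E[|E(G)|] = 29 − 7/3 = 80/3.
Numerically: ≈ 26.6667.
(This is only a lower bound; the true E[α(G)] may be larger.)

E[α(G)] ≥ 80/3 ≈ 26.6667.


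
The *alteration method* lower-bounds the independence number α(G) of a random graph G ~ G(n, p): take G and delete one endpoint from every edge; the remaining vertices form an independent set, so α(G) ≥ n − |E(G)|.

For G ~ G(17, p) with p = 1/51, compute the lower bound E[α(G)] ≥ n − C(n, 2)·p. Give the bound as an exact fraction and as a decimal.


E[|E(G)|] = C(17, 2)·p = 136 · (1/51) = 8/3.
E[α(G)] ≥ n − E[|E(G)|] = 17 − 8/3 = 43/3.
Numerically: ≈ 14.33333.
(This is only a lower bound; the true E[α(G)] may be larger.)

E[α(G)] ≥ 43/3 ≈ 14.33333.


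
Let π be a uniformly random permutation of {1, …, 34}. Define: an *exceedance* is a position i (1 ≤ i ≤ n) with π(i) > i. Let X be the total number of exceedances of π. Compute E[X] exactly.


Write X = Σ_{i=1}^{34} X_i, where X_i = 1_{π(i) > i}.
For each fixed i, π(i) is uniform over {1, …, 34} (marginal of a uniform permutation), so P[π(i) > i] = (n − i)/n. Summing: Σ_{i=1}^{34} (n − i)/n = (0 + 1 + … + 33)/34 = 34(34 − 1)/(2·34) = (34 − 1)/2.
Hence E[X] = Σ_{i=1}^{34} (34 − i)/34 = 33/2 ≈ 16.500000.

E[X] = 33/2 = 16.500000.


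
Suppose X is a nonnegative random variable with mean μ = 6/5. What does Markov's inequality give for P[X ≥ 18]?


μ = E[X] = 6/5, a = 18.
Markov: P[X ≥ 18] ≤ μ/a = (6/5)/18 = 1/15.
Numerically: ≈ 0.066667.
(Since a = 18 > μ = 1.200000, the bound 1/15 is < 1 and informative.)

P[X ≥ 18] ≤ 1/15 ≈ 0.066667.


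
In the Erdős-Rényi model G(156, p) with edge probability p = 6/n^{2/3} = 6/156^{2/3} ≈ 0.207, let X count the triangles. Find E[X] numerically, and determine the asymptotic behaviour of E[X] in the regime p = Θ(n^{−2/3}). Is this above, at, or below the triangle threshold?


Number of potential triangles: C(156, 3) = 620620.
Each occurs with probability p³ ≈ (0.207)³ ≈ 8.875740e-03.
By linearity: E[X] = C(156, 3)·p³ ≈ 620620 · 8.875740e-03 ≈ 5508.4615.
Since α = 2/3 < 1, p = c/n^{2/3} ≫ 1/n is above the triangle threshold p ~ 1/n. Asymptotically E[X] ~ (c³/6)·n^{3(1−α)} = (6³/6)·n^{1} → ∞; triangles are abundant w.h.p.

E[X] ≈ 5508.4615; in regime p = Θ(1/n^{2/3}) E[X] diverges (above the triangle threshold p ~ 1/n).


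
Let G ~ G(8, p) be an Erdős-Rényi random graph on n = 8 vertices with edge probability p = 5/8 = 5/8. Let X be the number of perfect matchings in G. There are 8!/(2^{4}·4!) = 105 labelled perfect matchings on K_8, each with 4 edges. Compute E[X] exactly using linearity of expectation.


K_8 has 8!/(2^{4}·4!) = 105 labelled perfect matchings.
For each such perfect matching H, let X_H = 1 if all 4 edges of H are present in G. Then P[X_H = 1] = p^{4} = (5/8)^{4} = 625/4096.
By linearity: E[X] = Σ_H E[X_H] = 105 · p^{4} = 105 · 625/4096 = 65625/4096.
Numerically: E[X] ≈ 16.022.

E[X] = 105 · (5/8)^{4} = 65625/4096 ≈ 16.022.


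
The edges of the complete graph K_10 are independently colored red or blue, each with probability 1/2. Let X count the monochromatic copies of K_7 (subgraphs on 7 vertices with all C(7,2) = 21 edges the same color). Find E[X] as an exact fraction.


Let X = Σ_S X_S over the C(10, 7) = 120 subsets S of size 7, where X_S = 1 if the K_7 on S is monochromatic.
For a fixed S, the K_7 on S has C(7, 2) = 21 edges. P[all 21 edges red] = (1/2)^21, and likewise for blue, so P[monochromatic] = 2·(1/2)^21 = 2^{1 − 21} = 1/1048576.
By linearity: E[X] = C(10, 7) · 2^{1 − 21} = 120 · 1/1048576 = 15/131072.
Numerically: E[X] ≈ 0.00011.

E[X] = C(10,7)·2^(1−C(7,2)) = 15/131072 ≈ 0.00011.


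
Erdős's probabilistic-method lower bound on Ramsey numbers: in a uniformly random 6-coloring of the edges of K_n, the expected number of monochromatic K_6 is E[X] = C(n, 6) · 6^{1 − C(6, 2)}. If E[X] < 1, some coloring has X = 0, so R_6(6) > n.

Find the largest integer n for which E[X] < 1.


We need C(n, 6) · 6^{1 − 15} < 1, i.e. C(n, 6) < 6^{15 − 1} = 78364164096.
Check values of n near the boundary:
  n = 192: C(192, 6) = 64300886496; 64300886496 < 78364164096? YES
  n = 193: C(193, 6) = 66364016544; 66364016544 < 78364164096? YES
  n = 194: C(194, 6) = 68482017072; 68482017072 < 78364164096? YES
  n = 195: C(195, 6) = 70656049360; 70656049360 < 78364164096? YES
  n = 196: C(196, 6) = 72887293024; 72887293024 < 78364164096? YES
  n = 197: C(197, 6) = 75176946208; 75176946208 < 78364164096? YES
  n = 198: C(198, 6) = 77526225777; 77526225777 < 78364164096? YES
  n = 199: C(199, 6) = 79936367511; 79936367511 < 78364164096? NO
  n = 200: C(200, 6) = 82408626300; 82408626300 < 78364164096? NO
  n = 201: C(201, 6) = 84944276340; 84944276340 < 78364164096? NO
The largest n with C(n, 6) < 78364164096 is n = 198 (where E[X] = 25842075259/26121388032 ≈ 0.9893). Hence R_6(6) > 198, i.e. R_6(6) ≥ 199.

Largest n = 198; hence R_6(6) > 198.


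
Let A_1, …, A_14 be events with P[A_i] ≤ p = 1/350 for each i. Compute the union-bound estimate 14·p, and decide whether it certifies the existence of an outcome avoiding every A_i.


Union bound: P[∪_{i=1}^{14} A_i] ≤ Σ_i P[A_i] ≤ 14·p = 14·(1/350) = 1/25.
Numerically: 1/25 ≈ 0.0400000.
Is 1/25 < 1? YES.
Since P[∪ A_i] ≤ 1/25 < 1, the complement has P[∩ A_i^c] ≥ 1 − 1/25 = 24/25 > 0, so some outcome avoids every A_i.

14·p = 1/25 ≈ 0.0400000; existence CERTIFIED by the union bound.


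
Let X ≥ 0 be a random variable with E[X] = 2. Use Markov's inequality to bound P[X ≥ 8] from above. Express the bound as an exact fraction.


μ = E[X] = 2, a = 8.
Markov: P[X ≥ 8] ≤ μ/a = (2)/8 = 1/4.
Numerically: ≈ 0.250000.
(Since a = 8 > μ = 2.000000, the bound 1/4 is < 1 and informative.)

P[X ≥ 8] ≤ 1/4 ≈ 0.250000.


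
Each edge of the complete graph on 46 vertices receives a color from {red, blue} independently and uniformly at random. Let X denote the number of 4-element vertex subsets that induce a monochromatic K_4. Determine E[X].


Let X = Σ_S X_S over the C(46, 4) = 163185 subsets S of size 4, where X_S = 1 if the K_4 on S is monochromatic.
For a fixed S, the K_4 on S has C(4, 2) = 6 edges. P[all 6 edges red] = (1/2)^6, and likewise for blue, so P[monochromatic] = 2·(1/2)^6 = 2^{1 − 6} = 1/32.
Summing: E[X] = C(46, 4) · 2^{1 − 6} = 163185 · 1/32 = 163185/32.
Numerically: E[X] ≈ 5099.531250.

E[X] = C(46,4)·2^(1−C(4,2)) = 163185/32 ≈ 5099.531250.


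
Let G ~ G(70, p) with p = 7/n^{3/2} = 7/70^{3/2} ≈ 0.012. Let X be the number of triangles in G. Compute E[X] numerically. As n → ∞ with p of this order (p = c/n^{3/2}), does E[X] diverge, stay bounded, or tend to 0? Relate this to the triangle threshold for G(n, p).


Number of potential triangles: C(70, 3) = 54740.
Each occurs with probability p³ ≈ (0.012)³ ≈ 1.70747e-06.
By linearity: E[X] = C(70, 3)·p³ ≈ 54740 · 1.70747e-06 ≈ 0.093.
Since α = 3/2 > 1, p = c/n^{3/2} = o(1/n) is below the triangle threshold p ~ 1/n. Asymptotically E[X] ~ (c³/6)·n^{3(1−α)} = (7³/6)·n^{-1.5} → 0, so by Markov's inequality G has no triangles w.h.p.

E[X] ≈ 0.093; in regime p = Θ(1/n^{3/2}) E[X] tends to 0 (below the triangle threshold p ~ 1/n).


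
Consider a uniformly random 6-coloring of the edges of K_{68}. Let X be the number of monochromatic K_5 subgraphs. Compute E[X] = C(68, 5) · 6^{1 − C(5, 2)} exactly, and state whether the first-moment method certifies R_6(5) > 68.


E[X] = C(68, 5) · 6^{1 − 10} = 10424128 · 6^{−9} = 10424128/10077696.
As a reduced fraction: E[X] = 162877/157464 ≈ 1.034.
Is E[X] < 1? NO.
Since E[X] ≥ 1, the first-moment bound is inconclusive at n = 68; it does NOT by itself certify R_6(5) > 68.

E[X] = 162877/157464 ≈ 1.034; E[X] ≥ 1; first-moment method inconclusive here.


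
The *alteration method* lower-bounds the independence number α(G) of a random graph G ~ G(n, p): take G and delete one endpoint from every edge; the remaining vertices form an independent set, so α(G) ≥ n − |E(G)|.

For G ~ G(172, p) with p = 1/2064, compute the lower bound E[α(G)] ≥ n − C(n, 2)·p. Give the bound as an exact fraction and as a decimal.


E[|E(G)|] = C(172, 2)·p = 14706 · (1/2064) = 57/8.
E[α(G)] ≥ n − E[|E(G)|] = 172 − 57/8 = 1319/8.
Numerically: ≈ 164.875.
(This is only a lower bound; the true E[α(G)] may be larger.)

E[α(G)] ≥ 1319/8 ≈ 164.875.


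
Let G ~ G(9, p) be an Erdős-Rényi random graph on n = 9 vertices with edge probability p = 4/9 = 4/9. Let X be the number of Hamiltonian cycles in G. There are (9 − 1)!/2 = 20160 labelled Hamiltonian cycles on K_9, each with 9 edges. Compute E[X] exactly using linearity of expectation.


K_9 has (9 − 1)!/2 = 20160 labelled Hamiltonian cycles.
For each such Hamiltonian cycle H, let X_H = 1 if all 9 edges of H are present in G. Then P[X_H = 1] = p^{9} = (4/9)^{9} = 262144/387420489.
By linearity of expectation: E[X] = Σ_H E[X_H] = 20160 · p^{9} = 20160 · 262144/387420489 = 587202560/43046721.
Numerically: E[X] ≈ 13.641.

E[X] = 20160 · (4/9)^{9} = 587202560/43046721 ≈ 13.641.


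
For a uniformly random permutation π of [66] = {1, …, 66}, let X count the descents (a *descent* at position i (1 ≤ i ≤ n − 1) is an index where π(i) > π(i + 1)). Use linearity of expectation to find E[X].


Write X = Σ X_I over i = 1, …, 65, with X_I the indicator of one descent.
There are 65 indicators.
For each fixed i, the pair (π(i), π(i+1)) is a uniformly random ordered pair of distinct values from {1, …, 66}; by symmetry P[π(i) > π(i+1)] = 1/2.
By linearity: E[X] = 65 · (1/2) = (66 − 1) · (1/2) = 65/2 ≈ 32.5000.

E[X] = 65/2 = 32.5000.


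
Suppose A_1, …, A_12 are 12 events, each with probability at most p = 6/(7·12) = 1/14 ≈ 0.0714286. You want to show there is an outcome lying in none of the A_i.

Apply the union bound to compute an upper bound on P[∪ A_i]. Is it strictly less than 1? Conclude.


Union bound: P[∪_{i=1}^{12} A_i] ≤ Σ_i P[A_i] ≤ 12·p = 12·(1/14) = 6/7.
Numerically: 6/7 ≈ 0.8571429.
Is 6/7 < 1? YES.
Since P[∪ A_i] ≤ 6/7 < 1, the complement has P[∩ A_i^c] ≥ 1 − 6/7 = 1/7 > 0, so some outcome avoids every A_i.

12·p = 6/7 ≈ 0.8571429; existence CERTIFIED by the union bound.


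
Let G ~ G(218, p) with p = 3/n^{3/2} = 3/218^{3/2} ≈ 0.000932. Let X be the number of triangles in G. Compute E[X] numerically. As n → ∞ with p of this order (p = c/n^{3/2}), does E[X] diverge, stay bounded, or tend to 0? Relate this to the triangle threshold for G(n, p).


Number of potential triangles: C(218, 3) = 1703016.
Each occurs with probability p³ ≈ (0.000932)³ ≈ 8.09673e-10.
By linearity: E[X] = C(218, 3)·p³ ≈ 1703016 · 8.09673e-10 ≈ 0.001.
Since α = 3/2 > 1, p = c/n^{3/2} = o(1/n) is below the triangle threshold p ~ 1/n. Asymptotically E[X] ~ (c³/6)·n^{3(1−α)} = (3³/6)·n^{-1.5} → 0, so by Markov's inequality G has no triangles w.h.p.

E[X] ≈ 0.001; in regime p = Θ(1/n^{3/2}) E[X] tends to 0 (below the triangle threshold p ~ 1/n).


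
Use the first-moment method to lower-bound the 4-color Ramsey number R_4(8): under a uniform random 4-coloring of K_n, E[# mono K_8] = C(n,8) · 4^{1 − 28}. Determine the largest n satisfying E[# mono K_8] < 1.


We need C(n, 8) · 4^{1 − 28} < 1, i.e. C(n, 8) < 4^{28 − 1} = 18014398509481984.
Check values of n near the boundary:
  n = 404: C(404, 8) = 16415071523485570; 16415071523485570 < 18014398509481984? YES
  n = 405: C(405, 8) = 16745853821188050; 16745853821188050 < 18014398509481984? YES
  n = 406: C(406, 8) = 17082453897995850; 17082453897995850 < 18014398509481984? YES
  n = 407: C(407, 8) = 17424959239309050; 17424959239309050 < 18014398509481984? YES
  n = 408: C(408, 8) = 17773458424095231; 17773458424095231 < 18014398509481984? YES
  n = 409: C(409, 8) = 18128041135797879; 18128041135797879 < 18014398509481984? NO
The largest n with C(n, 8) < 18014398509481984 is n = 408 (where E[X] = 17773458424095231/18014398509481984 ≈ 0.9866251). Hence R_4(8) > 408, i.e. R_4(8) ≥ 409.

Largest n = 408; hence R_4(8) > 408.


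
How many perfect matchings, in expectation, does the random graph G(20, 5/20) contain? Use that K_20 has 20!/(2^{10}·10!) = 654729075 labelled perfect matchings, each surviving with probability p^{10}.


K_20 has 20!/(2^{10}·10!) = 654729075 labelled perfect matchings.
For each such perfect matching H, let X_H = 1 if all 10 edges of H are present in G. Then P[X_H = 1] = p^{10} = (1/4)^{10} = 1/1048576.
By linearity of expectation: E[X] = Σ_H E[X_H] = 654729075 · p^{10} = 654729075 · 1/1048576 = 654729075/1048576.
Numerically: E[X] ≈ 624.398.

E[X] = 654729075 · (1/4)^{10} = 654729075/1048576 ≈ 624.398.


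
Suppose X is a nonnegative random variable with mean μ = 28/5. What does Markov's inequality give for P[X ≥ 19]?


μ = E[X] = 28/5, a = 19.
Markov: P[X ≥ 19] ≤ μ/a = (28/5)/19 = 28/95.
Numerically: ≈ 0.2947.
(Since a = 19 > μ = 5.6000, the bound 28/95 is < 1 and informative.)

P[X ≥ 19] ≤ 28/95 ≈ 0.2947.


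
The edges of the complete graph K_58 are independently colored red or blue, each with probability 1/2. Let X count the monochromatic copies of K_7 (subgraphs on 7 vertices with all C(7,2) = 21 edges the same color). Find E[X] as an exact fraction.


Let X = Σ_S X_S over the C(58, 7) = 300674088 subsets S of size 7, where X_S = 1 if the K_7 on S is monochromatic.
For a fixed S, the K_7 on S has C(7, 2) = 21 edges. P[all 21 edges red] = (1/2)^21, and likewise for blue, so P[monochromatic] = 2·(1/2)^21 = 2^{1 − 21} = 1/1048576.
Summing: E[X] = C(58, 7) · 2^{1 − 21} = 300674088 · 1/1048576 = 37584261/131072.
Numerically: E[X] ≈ 286.745.

E[X] = C(58,7)·2^(1−C(7,2)) = 37584261/131072 ≈ 286.745.


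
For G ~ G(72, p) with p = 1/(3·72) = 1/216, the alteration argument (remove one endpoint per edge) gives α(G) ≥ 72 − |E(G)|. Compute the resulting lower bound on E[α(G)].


E[|E(G)|] = C(72, 2)·p = 2556 · (1/216) = 71/6.
E[α(G)] ≥ n − E[|E(G)|] = 72 − 71/6 = 361/6.
Numerically: ≈ 60.167.
(This is only a lower bound; the true E[α(G)] may be larger.)

E[α(G)] ≥ 361/6 ≈ 60.167.


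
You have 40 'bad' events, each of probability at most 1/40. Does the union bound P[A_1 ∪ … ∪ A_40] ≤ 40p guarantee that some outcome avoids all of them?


Union bound: P[∪_{i=1}^{40} A_i] ≤ Σ_i P[A_i] ≤ 40·p = 40·(1/40) = 1.
Numerically: 1 ≈ 1.000.
Is 1 < 1? NO.
Since the bound 1 is ≥ 1, the union bound is uninformative here; it does NOT by itself certify existence.

40·p = 1 ≈ 1.000; existence NOT certified by the union bound.


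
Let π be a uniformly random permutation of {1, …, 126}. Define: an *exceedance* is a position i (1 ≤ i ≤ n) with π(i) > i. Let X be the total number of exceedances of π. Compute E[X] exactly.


Write X = Σ_{i=1}^{126} X_i, where X_i = 1_{π(i) > i}.
For each fixed i, π(i) is uniform over {1, …, 126} (marginal of a uniform permutation), so P[π(i) > i] = (n − i)/n. Summing: Σ_{i=1}^{126} (n − i)/n = (0 + 1 + … + 125)/126 = 126(126 − 1)/(2·126) = (126 − 1)/2.
Hence E[X] = Σ_{i=1}^{126} (126 − i)/126 = 125/2 ≈ 62.5000.

E[X] = 125/2 = 62.5000.


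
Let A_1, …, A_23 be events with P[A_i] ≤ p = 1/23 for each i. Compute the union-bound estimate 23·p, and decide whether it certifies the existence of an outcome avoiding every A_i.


Union bound: P[∪_{i=1}^{23} A_i] ≤ Σ_i P[A_i] ≤ 23·p = 23·(1/23) = 1.
Numerically: 1 ≈ 1.00000.
Is 1 < 1? NO.
Since the bound 1 is ≥ 1, the union bound is uninformative here; it does NOT by itself certify existence.

23·p = 1 ≈ 1.00000; existence NOT certified by the union bound.
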